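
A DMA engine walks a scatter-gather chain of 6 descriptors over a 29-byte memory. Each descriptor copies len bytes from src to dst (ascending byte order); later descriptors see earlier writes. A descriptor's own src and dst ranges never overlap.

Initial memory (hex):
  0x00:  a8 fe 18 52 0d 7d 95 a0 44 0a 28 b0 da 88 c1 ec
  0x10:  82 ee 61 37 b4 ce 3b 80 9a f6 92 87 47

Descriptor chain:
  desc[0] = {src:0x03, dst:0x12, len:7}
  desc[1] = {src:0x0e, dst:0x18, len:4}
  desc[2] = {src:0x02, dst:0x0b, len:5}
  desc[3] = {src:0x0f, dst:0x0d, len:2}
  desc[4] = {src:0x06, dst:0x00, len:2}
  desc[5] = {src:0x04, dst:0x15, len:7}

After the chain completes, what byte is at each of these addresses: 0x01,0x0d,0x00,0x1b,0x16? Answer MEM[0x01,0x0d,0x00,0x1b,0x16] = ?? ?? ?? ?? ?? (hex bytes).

MEM[0x01,0x0d,0x00,0x1b,0x16] = a0 95 95 28 7d

#0 dst[0x12+7] := {0x52,0x0d,0x7d,0x95,0xa0,0x44,0x0a}
#1 dst[0x18+4] := {0xc1,0xec,0x82,0xee}
#2 dst[0x0b+5] := {0x18,0x52,0x0d,0x7d,0x95}
#3 dst[0x0d+2] := {0x95,0x82}
#4 dst[0x00+2] := {0x95,0xa0}
#5 dst[0x15+7] := {0x0d,0x7d,0x95,0xa0,0x44,0x0a,0x28}
query mem[0x01]=0xa0, mem[0x0d]=0x95, mem[0x00]=0x95, mem[0x1b]=0x28, mem[0x16]=0x7d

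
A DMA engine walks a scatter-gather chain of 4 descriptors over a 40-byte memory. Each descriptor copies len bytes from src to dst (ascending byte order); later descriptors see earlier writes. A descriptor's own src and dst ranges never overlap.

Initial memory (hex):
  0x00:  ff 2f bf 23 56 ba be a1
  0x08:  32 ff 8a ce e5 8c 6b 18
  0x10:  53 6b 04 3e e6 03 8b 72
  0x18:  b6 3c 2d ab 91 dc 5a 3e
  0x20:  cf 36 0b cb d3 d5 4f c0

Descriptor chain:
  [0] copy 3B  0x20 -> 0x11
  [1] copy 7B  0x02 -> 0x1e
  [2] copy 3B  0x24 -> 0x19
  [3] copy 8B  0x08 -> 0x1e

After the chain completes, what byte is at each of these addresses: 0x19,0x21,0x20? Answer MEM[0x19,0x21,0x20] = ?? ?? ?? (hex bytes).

MEM[0x19,0x21,0x20] = 32 ce 8a

  after D0: wrote 3B at 0x11 = cf360b
  after D1: wrote 7B at 0x1e = bf2356babea132
  after D2: wrote 3B at 0x19 = 32d54f
  after D3: wrote 8B at 0x1e = 32ff8acee58c6b18
query mem[0x19]=0x32, mem[0x21]=0xce, mem[0x20]=0x8a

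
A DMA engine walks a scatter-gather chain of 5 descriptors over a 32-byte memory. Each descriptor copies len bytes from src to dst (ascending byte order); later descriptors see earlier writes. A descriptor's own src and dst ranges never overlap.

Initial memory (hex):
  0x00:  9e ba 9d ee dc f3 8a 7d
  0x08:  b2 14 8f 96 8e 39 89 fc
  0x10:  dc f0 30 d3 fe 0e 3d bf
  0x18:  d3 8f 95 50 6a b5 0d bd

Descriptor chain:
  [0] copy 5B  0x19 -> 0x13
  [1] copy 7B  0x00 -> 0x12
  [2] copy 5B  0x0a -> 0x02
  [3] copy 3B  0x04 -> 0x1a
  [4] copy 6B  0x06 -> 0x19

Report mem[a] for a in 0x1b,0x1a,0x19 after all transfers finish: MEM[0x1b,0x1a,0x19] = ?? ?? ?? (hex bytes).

MEM[0x1b,0x1a,0x19] = b2 7d 89

#0 dst[0x13+5] := {0x8f,0x95,0x50,0x6a,0xb5}
#1 dst[0x12+7] := {0x9e,0xba,0x9d,0xee,0xdc,0xf3,0x8a}
#2 dst[0x02+5] := {0x8f,0x96,0x8e,0x39,0x89}
#3 dst[0x1a+3] := {0x8e,0x39,0x89}
#4 dst[0x19+6] := {0x89,0x7d,0xb2,0x14,0x8f,0x96}
query mem[0x1b]=0xb2, mem[0x1a]=0x7d, mem[0x19]=0x89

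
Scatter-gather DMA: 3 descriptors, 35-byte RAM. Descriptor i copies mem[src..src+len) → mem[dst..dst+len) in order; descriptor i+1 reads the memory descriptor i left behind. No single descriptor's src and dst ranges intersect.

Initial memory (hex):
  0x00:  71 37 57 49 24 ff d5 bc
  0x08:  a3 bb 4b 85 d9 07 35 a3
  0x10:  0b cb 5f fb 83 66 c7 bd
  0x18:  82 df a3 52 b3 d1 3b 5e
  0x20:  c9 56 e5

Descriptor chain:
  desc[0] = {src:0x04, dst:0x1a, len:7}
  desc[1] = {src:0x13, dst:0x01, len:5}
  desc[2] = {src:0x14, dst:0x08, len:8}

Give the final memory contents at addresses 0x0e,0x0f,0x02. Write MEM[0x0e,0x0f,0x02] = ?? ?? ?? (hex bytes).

#0 dst[0x1a+7] := {0x24,0xff,0xd5,0xbc,0xa3,0xbb,0x4b}
#1 dst[0x01+5] := {0xfb,0x83,0x66,0xc7,0xbd}
#2 dst[0x08+8] := {0x83,0x66,0xc7,0xbd,0x82,0xdf,0x24,0xff}
query mem[0x0e]=0x24, mem[0x0f]=0xff, mem[0x02]=0x83

MEM[0x0e,0x0f,0x02] = 24 ff 83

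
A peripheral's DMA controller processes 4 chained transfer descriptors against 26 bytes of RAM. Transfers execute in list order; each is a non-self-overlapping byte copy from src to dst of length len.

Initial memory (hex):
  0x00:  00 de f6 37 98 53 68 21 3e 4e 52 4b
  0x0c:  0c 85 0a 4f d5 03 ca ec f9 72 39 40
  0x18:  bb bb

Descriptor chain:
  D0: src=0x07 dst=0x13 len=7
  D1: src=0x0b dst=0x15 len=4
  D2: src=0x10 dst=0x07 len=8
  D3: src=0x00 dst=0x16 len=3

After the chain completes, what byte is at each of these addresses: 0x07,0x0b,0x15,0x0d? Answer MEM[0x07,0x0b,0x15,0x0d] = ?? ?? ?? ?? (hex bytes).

#0 dst[0x13+7] := {0x21,0x3e,0x4e,0x52,0x4b,0x0c,0x85}
#1 dst[0x15+4] := {0x4b,0x0c,0x85,0x0a}
#2 dst[0x07+8] := {0xd5,0x03,0xca,0x21,0x3e,0x4b,0x0c,0x85}
#3 dst[0x16+3] := {0x00,0xde,0xf6}
query mem[0x07]=0xd5, mem[0x0b]=0x3e, mem[0x15]=0x4b, mem[0x0d]=0x0c

MEM[0x07,0x0b,0x15,0x0d] = d5 3e 4b 0c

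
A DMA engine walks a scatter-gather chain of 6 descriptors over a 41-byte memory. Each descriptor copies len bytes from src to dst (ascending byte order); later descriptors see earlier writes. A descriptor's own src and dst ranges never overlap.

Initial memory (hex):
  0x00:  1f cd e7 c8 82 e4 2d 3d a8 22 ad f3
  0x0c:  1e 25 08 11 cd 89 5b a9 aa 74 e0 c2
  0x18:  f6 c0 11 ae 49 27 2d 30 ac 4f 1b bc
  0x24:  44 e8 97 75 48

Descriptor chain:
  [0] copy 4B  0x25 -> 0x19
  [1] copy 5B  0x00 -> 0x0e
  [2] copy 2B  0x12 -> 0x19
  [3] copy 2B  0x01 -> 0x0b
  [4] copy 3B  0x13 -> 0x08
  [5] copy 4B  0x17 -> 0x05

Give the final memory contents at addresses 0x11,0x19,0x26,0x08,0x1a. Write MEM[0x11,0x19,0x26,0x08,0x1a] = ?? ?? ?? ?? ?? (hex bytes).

  after D0: wrote 4B at 0x19 = e8977548
  after D1: wrote 5B at 0x0e = 1fcde7c882
  after D2: wrote 2B at 0x19 = 82a9
  after D3: wrote 2B at 0x0b = cde7
  after D4: wrote 3B at 0x08 = a9aa74
  after D5: wrote 4B at 0x05 = c2f682a9
query mem[0x11]=0xc8, mem[0x19]=0x82, mem[0x26]=0x97, mem[0x08]=0xa9, mem[0x1a]=0xa9

MEM[0x11,0x19,0x26,0x08,0x1a] = c8 82 97 a9 a9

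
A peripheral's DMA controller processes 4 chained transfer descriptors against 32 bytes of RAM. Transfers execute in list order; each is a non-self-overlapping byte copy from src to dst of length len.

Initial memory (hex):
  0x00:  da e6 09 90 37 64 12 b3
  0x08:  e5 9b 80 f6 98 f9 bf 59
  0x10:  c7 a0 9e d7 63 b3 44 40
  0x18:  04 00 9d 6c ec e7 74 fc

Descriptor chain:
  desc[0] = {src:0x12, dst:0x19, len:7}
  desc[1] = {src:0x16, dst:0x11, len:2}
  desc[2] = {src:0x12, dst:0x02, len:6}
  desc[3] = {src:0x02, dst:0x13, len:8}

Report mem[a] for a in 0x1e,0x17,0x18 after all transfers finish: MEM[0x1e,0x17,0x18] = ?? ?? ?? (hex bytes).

[0] 0x12->0x19 len=7 : 9e d7 63 b3 44 40 04
[1] 0x16->0x11 len=2 : 44 40
[2] 0x12->0x02 len=6 : 40 d7 63 b3 44 40
[3] 0x02->0x13 len=8 : 40 d7 63 b3 44 40 e5 9b
query mem[0x1e]=0x40, mem[0x17]=0x44, mem[0x18]=0x40

MEM[0x1e,0x17,0x18] = 40 44 40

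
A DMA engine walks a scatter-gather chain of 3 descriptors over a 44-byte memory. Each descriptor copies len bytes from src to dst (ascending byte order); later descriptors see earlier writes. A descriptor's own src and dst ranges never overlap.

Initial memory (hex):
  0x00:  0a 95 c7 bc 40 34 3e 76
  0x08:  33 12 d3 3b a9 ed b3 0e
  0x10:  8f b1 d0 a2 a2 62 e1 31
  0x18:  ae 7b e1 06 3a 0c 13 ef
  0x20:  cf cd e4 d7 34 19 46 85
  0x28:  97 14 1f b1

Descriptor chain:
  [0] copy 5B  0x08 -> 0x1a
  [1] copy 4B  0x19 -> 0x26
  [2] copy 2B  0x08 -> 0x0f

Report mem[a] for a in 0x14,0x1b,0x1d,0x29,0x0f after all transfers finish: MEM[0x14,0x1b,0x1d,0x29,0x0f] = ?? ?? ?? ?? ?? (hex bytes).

MEM[0x14,0x1b,0x1d,0x29,0x0f] = a2 12 3b d3 33

  after D0: wrote 5B at 0x1a = 3312d33ba9
  after D1: wrote 4B at 0x26 = 7b3312d3
  after D2: wrote 2B at 0x0f = 3312
query mem[0x14]=0xa2, mem[0x1b]=0x12, mem[0x1d]=0x3b, mem[0x29]=0xd3, mem[0x0f]=0x33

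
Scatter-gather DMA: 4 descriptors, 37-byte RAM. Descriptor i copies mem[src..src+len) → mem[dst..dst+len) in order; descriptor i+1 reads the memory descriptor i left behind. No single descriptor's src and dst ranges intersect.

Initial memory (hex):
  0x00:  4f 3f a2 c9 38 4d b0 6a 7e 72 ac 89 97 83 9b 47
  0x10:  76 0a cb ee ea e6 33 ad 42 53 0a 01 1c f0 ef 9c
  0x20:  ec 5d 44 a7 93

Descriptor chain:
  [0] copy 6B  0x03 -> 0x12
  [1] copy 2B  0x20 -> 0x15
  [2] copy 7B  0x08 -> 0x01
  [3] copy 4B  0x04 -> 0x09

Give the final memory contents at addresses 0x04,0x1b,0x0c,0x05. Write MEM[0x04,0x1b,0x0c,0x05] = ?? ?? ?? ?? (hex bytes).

MEM[0x04,0x1b,0x0c,0x05] = 89 01 9b 97

[0] 0x03->0x12 len=6 : c9 38 4d b0 6a 7e
[1] 0x20->0x15 len=2 : ec 5d
[2] 0x08->0x01 len=7 : 7e 72 ac 89 97 83 9b
[3] 0x04->0x09 len=4 : 89 97 83 9b
query mem[0x04]=0x89, mem[0x1b]=0x01, mem[0x0c]=0x9b, mem[0x05]=0x97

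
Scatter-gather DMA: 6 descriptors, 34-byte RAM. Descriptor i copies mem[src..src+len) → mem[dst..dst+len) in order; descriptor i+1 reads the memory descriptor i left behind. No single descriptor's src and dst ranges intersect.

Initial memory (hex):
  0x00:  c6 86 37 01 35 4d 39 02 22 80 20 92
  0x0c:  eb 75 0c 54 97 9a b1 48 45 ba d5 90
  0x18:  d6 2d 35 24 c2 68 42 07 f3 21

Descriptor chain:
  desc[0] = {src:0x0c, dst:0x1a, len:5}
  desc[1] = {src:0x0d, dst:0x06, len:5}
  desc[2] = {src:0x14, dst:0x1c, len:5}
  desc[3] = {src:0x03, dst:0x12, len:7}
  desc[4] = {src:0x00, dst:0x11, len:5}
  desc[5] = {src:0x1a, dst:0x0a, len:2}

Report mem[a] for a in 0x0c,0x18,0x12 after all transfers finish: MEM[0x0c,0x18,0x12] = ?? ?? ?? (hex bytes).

MEM[0x0c,0x18,0x12] = eb 97 86

D0: mem[0x1a..0x1e] <- [eb 75 0c 54 97]
D1: mem[0x06..0x0a] <- [75 0c 54 97 9a]
D2: mem[0x1c..0x20] <- [45 ba d5 90 d6]
D3: mem[0x12..0x18] <- [01 35 4d 75 0c 54 97]
D4: mem[0x11..0x15] <- [c6 86 37 01 35]
D5: mem[0x0a..0x0b] <- [eb 75]
query mem[0x0c]=0xeb, mem[0x18]=0x97, mem[0x12]=0x86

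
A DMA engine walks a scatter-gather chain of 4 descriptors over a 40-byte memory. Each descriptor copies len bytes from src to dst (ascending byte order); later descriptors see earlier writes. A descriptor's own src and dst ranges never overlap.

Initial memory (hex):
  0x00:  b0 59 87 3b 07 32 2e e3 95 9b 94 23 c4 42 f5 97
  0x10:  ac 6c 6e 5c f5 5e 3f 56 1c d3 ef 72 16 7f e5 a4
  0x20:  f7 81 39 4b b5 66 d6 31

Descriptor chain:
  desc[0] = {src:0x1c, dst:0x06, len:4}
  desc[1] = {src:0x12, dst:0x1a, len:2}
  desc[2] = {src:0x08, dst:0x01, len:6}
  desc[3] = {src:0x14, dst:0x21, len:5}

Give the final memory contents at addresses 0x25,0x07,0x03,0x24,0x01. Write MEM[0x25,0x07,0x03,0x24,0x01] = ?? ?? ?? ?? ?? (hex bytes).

MEM[0x25,0x07,0x03,0x24,0x01] = 1c 7f 94 56 e5

  after D0: wrote 4B at 0x06 = 167fe5a4
  after D1: wrote 2B at 0x1a = 6e5c
  after D2: wrote 6B at 0x01 = e5a49423c442
  after D3: wrote 5B at 0x21 = f55e3f561c
query mem[0x25]=0x1c, mem[0x07]=0x7f, mem[0x03]=0x94, mem[0x24]=0x56, mem[0x01]=0xe5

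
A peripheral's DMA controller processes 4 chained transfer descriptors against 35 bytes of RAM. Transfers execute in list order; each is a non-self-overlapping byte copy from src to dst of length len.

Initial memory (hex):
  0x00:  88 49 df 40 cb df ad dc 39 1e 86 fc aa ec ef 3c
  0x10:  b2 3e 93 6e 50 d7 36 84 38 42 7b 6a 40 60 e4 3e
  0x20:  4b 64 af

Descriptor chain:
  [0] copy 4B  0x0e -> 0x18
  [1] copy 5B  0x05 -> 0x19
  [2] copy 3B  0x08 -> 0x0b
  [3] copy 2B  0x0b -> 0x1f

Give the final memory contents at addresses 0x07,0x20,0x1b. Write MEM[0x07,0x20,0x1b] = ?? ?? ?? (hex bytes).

MEM[0x07,0x20,0x1b] = dc 1e dc

[0] 0x0e->0x18 len=4 : ef 3c b2 3e
[1] 0x05->0x19 len=5 : df ad dc 39 1e
[2] 0x08->0x0b len=3 : 39 1e 86
[3] 0x0b->0x1f len=2 : 39 1e
query mem[0x07]=0xdc, mem[0x20]=0x1e, mem[0x1b]=0xdc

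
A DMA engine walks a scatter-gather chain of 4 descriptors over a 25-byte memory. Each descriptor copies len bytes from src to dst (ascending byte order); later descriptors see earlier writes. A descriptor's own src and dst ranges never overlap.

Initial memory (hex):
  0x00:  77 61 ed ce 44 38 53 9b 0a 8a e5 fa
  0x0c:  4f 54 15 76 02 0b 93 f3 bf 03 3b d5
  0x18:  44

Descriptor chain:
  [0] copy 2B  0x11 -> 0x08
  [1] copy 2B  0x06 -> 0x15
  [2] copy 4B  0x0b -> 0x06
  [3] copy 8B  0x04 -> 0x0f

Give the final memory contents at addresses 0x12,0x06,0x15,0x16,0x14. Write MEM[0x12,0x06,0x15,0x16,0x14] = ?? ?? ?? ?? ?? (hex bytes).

MEM[0x12,0x06,0x15,0x16,0x14] = 4f fa e5 fa 15

[0] 0x11->0x08 len=2 : 0b 93
[1] 0x06->0x15 len=2 : 53 9b
[2] 0x0b->0x06 len=4 : fa 4f 54 15
[3] 0x04->0x0f len=8 : 44 38 fa 4f 54 15 e5 fa
query mem[0x12]=0x4f, mem[0x06]=0xfa, mem[0x15]=0xe5, mem[0x16]=0xfa, mem[0x14]=0x15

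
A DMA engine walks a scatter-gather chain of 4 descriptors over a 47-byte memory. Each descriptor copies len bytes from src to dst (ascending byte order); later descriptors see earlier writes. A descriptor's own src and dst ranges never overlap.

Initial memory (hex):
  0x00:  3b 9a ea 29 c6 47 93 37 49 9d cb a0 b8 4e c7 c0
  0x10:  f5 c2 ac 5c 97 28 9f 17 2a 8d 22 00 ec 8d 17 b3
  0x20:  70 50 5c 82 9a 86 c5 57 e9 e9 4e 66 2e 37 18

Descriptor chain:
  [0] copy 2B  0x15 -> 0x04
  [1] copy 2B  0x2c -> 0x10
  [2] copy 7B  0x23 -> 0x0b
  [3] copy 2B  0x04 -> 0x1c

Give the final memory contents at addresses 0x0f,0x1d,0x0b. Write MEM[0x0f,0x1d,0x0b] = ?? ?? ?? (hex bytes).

D0: mem[0x04..0x05] <- [28 9f]
D1: mem[0x10..0x11] <- [2e 37]
D2: mem[0x0b..0x11] <- [82 9a 86 c5 57 e9 e9]
D3: mem[0x1c..0x1d] <- [28 9f]
query mem[0x0f]=0x57, mem[0x1d]=0x9f, mem[0x0b]=0x82

MEM[0x0f,0x1d,0x0b] = 57 9f 82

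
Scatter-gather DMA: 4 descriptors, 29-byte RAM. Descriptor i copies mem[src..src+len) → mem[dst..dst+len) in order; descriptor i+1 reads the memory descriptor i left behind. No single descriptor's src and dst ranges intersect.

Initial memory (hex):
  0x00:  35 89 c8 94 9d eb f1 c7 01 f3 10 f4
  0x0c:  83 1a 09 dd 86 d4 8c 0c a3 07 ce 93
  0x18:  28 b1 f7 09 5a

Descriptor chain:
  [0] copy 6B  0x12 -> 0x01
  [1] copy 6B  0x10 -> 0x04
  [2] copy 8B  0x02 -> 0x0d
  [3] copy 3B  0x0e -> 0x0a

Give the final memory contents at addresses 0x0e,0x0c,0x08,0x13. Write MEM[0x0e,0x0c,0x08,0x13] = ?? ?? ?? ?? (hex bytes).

  after D0: wrote 6B at 0x01 = 8c0ca307ce93
  after D1: wrote 6B at 0x04 = 86d48c0ca307
  after D2: wrote 8B at 0x0d = 0ca386d48c0ca307
  after D3: wrote 3B at 0x0a = a386d4
query mem[0x0e]=0xa3, mem[0x0c]=0xd4, mem[0x08]=0xa3, mem[0x13]=0xa3

MEM[0x0e,0x0c,0x08,0x13] = a3 d4 a3 a3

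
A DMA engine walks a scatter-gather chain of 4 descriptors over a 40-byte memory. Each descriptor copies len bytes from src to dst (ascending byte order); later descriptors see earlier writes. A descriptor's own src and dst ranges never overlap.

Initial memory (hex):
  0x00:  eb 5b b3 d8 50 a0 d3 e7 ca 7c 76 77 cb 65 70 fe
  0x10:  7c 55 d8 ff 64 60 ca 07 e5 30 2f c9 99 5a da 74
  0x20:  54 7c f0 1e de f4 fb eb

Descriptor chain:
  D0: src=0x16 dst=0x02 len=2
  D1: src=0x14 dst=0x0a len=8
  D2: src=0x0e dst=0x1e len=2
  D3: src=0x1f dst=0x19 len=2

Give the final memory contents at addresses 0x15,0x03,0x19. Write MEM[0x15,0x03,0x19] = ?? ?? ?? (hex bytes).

  after D0: wrote 2B at 0x02 = ca07
  after D1: wrote 8B at 0x0a = 6460ca07e5302fc9
  after D2: wrote 2B at 0x1e = e530
  after D3: wrote 2B at 0x19 = 3054
query mem[0x15]=0x60, mem[0x03]=0x07, mem[0x19]=0x30

MEM[0x15,0x03,0x19] = 60 07 30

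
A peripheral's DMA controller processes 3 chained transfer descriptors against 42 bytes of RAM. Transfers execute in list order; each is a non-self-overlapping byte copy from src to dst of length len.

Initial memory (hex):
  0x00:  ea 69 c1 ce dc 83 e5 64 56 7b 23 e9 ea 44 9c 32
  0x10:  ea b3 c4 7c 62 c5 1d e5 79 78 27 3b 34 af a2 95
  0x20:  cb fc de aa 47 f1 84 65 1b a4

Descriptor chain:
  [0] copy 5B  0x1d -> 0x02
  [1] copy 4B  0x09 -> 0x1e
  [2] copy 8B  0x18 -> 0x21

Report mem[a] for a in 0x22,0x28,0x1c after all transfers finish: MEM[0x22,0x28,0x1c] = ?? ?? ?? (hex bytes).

MEM[0x22,0x28,0x1c] = 78 23 34

  after D0: wrote 5B at 0x02 = afa295cbfc
  after D1: wrote 4B at 0x1e = 7b23e9ea
  after D2: wrote 8B at 0x21 = 7978273b34af7b23
query mem[0x22]=0x78, mem[0x28]=0x23, mem[0x1c]=0x34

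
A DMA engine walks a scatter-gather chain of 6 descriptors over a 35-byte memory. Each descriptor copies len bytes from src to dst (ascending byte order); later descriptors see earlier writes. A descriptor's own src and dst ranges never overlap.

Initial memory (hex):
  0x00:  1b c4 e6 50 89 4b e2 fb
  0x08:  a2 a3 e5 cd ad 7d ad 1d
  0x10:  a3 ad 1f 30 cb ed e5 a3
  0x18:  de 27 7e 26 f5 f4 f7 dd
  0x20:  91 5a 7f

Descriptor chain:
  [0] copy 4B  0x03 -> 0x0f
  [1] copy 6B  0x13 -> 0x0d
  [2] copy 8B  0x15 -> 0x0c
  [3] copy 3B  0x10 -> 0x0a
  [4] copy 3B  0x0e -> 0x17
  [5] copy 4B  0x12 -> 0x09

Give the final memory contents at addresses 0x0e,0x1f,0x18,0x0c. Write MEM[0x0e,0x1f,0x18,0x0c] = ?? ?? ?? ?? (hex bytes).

MEM[0x0e,0x1f,0x18,0x0c] = a3 dd de ed

  after D0: wrote 4B at 0x0f = 50894be2
  after D1: wrote 6B at 0x0d = 30cbede5a3de
  after D2: wrote 8B at 0x0c = ede5a3de277e26f5
  after D3: wrote 3B at 0x0a = 277e26
  after D4: wrote 3B at 0x17 = a3de27
  after D5: wrote 4B at 0x09 = 26f5cbed
query mem[0x0e]=0xa3, mem[0x1f]=0xdd, mem[0x18]=0xde, mem[0x0c]=0xed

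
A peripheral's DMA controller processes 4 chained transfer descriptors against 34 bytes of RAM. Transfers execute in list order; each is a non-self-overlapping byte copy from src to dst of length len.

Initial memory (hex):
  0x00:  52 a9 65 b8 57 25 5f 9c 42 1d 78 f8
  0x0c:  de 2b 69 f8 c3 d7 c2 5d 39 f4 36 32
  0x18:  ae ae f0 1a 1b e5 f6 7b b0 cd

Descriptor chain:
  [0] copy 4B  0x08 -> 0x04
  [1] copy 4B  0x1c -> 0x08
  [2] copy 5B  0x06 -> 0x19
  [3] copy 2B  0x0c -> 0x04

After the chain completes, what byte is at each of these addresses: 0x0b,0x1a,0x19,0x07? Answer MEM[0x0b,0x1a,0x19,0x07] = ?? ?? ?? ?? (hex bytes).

#0 dst[0x04+4] := {0x42,0x1d,0x78,0xf8}
#1 dst[0x08+4] := {0x1b,0xe5,0xf6,0x7b}
#2 dst[0x19+5] := {0x78,0xf8,0x1b,0xe5,0xf6}
#3 dst[0x04+2] := {0xde,0x2b}
query mem[0x0b]=0x7b, mem[0x1a]=0xf8, mem[0x19]=0x78, mem[0x07]=0xf8

MEM[0x0b,0x1a,0x19,0x07] = 7b f8 78 f8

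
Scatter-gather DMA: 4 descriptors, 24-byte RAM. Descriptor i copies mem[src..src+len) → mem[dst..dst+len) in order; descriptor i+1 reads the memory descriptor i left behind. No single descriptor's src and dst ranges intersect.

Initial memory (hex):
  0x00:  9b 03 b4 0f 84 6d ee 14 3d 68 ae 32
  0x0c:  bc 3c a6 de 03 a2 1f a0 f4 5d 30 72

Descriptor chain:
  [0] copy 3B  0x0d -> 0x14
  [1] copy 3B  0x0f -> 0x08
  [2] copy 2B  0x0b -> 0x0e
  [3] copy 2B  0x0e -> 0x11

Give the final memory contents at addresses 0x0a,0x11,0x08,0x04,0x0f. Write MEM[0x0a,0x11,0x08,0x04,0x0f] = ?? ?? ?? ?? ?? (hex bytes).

MEM[0x0a,0x11,0x08,0x04,0x0f] = a2 32 de 84 bc

#0 dst[0x14+3] := {0x3c,0xa6,0xde}
#1 dst[0x08+3] := {0xde,0x03,0xa2}
#2 dst[0x0e+2] := {0x32,0xbc}
#3 dst[0x11+2] := {0x32,0xbc}
query mem[0x0a]=0xa2, mem[0x11]=0x32, mem[0x08]=0xde, mem[0x04]=0x84, mem[0x0f]=0xbc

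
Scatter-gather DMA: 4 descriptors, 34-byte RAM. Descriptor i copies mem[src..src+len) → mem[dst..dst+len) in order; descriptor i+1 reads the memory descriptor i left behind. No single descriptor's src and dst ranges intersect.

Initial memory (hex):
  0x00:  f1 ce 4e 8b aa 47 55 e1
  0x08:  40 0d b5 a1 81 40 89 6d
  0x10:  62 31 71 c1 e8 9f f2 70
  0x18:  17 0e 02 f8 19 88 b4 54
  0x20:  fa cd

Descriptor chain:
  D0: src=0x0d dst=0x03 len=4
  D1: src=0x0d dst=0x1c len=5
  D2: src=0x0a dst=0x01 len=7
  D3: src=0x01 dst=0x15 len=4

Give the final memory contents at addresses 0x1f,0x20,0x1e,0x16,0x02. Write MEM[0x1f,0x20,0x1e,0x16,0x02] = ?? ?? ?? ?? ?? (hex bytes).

D0: mem[0x03..0x06] <- [40 89 6d 62]
D1: mem[0x1c..0x20] <- [40 89 6d 62 31]
D2: mem[0x01..0x07] <- [b5 a1 81 40 89 6d 62]
D3: mem[0x15..0x18] <- [b5 a1 81 40]
query mem[0x1f]=0x62, mem[0x20]=0x31, mem[0x1e]=0x6d, mem[0x16]=0xa1, mem[0x02]=0xa1

MEM[0x1f,0x20,0x1e,0x16,0x02] = 62 31 6d a1 a1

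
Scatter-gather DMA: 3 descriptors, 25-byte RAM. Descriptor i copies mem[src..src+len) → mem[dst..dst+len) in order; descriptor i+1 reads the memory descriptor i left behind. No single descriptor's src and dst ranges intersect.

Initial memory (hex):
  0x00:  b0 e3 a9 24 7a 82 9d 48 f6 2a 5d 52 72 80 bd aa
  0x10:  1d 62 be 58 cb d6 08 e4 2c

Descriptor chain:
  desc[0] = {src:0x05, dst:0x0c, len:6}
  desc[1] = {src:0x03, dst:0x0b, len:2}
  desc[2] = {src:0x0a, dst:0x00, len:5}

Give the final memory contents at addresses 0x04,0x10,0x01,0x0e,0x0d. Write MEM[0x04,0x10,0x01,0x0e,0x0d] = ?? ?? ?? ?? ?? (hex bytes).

MEM[0x04,0x10,0x01,0x0e,0x0d] = 48 2a 24 48 9d

#0 dst[0x0c+6] := {0x82,0x9d,0x48,0xf6,0x2a,0x5d}
#1 dst[0x0b+2] := {0x24,0x7a}
#2 dst[0x00+5] := {0x5d,0x24,0x7a,0x9d,0x48}
query mem[0x04]=0x48, mem[0x10]=0x2a, mem[0x01]=0x24, mem[0x0e]=0x48, mem[0x0d]=0x9d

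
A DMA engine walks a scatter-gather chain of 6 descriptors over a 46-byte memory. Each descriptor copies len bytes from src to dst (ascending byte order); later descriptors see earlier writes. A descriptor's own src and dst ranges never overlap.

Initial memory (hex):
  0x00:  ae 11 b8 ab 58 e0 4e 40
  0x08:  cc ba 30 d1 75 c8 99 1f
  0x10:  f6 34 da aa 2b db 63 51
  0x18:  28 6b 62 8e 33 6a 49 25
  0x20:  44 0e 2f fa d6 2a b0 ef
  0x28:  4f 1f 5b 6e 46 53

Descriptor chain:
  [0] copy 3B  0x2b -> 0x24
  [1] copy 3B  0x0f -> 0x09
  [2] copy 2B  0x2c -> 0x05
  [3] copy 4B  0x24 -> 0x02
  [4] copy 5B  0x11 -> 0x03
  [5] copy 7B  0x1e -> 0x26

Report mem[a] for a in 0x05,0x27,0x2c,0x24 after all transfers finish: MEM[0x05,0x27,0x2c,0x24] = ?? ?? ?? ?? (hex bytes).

MEM[0x05,0x27,0x2c,0x24] = aa 25 6e 6e

[0] 0x2b->0x24 len=3 : 6e 46 53
[1] 0x0f->0x09 len=3 : 1f f6 34
[2] 0x2c->0x05 len=2 : 46 53
[3] 0x24->0x02 len=4 : 6e 46 53 ef
[4] 0x11->0x03 len=5 : 34 da aa 2b db
[5] 0x1e->0x26 len=7 : 49 25 44 0e 2f fa 6e
query mem[0x05]=0xaa, mem[0x27]=0x25, mem[0x2c]=0x6e, mem[0x24]=0x6e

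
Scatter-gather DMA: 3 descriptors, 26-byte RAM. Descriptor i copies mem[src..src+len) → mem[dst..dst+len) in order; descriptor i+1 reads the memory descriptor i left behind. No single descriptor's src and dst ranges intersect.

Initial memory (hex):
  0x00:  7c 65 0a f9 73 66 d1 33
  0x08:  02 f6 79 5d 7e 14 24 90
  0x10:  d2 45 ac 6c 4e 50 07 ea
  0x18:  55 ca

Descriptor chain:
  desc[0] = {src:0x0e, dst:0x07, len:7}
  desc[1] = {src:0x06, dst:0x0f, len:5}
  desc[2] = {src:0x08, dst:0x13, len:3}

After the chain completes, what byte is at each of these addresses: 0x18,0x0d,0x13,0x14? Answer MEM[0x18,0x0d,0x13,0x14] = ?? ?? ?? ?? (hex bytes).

MEM[0x18,0x0d,0x13,0x14] = 55 4e 90 d2

[0] 0x0e->0x07 len=7 : 24 90 d2 45 ac 6c 4e
[1] 0x06->0x0f len=5 : d1 24 90 d2 45
[2] 0x08->0x13 len=3 : 90 d2 45
query mem[0x18]=0x55, mem[0x0d]=0x4e, mem[0x13]=0x90, mem[0x14]=0xd2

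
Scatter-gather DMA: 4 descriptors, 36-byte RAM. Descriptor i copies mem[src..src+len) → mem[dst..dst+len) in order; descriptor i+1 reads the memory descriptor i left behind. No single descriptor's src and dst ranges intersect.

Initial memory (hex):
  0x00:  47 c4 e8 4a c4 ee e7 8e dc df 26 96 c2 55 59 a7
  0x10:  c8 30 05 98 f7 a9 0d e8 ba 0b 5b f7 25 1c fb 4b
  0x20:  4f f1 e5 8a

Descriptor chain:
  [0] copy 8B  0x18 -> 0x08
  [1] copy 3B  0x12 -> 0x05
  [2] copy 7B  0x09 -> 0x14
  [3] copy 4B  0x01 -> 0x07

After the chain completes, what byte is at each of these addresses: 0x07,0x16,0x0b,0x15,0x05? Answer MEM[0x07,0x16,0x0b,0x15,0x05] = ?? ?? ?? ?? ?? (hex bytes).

D0: mem[0x08..0x0f] <- [ba 0b 5b f7 25 1c fb 4b]
D1: mem[0x05..0x07] <- [05 98 f7]
D2: mem[0x14..0x1a] <- [0b 5b f7 25 1c fb 4b]
D3: mem[0x07..0x0a] <- [c4 e8 4a c4]
query mem[0x07]=0xc4, mem[0x16]=0xf7, mem[0x0b]=0xf7, mem[0x15]=0x5b, mem[0x05]=0x05

MEM[0x07,0x16,0x0b,0x15,0x05] = c4 f7 f7 5b 05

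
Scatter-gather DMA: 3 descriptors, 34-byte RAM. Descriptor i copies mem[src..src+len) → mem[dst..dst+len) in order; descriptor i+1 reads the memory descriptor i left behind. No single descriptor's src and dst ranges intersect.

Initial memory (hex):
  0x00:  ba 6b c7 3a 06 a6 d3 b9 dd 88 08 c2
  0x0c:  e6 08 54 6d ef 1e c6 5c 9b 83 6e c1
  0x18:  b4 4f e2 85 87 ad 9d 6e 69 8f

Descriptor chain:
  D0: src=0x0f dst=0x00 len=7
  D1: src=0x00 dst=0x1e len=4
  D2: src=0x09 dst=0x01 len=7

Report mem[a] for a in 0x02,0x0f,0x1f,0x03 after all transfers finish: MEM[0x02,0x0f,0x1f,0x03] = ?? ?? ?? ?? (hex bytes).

MEM[0x02,0x0f,0x1f,0x03] = 08 6d ef c2

  after D0: wrote 7B at 0x00 = 6def1ec65c9b83
  after D1: wrote 4B at 0x1e = 6def1ec6
  after D2: wrote 7B at 0x01 = 8808c2e608546d
query mem[0x02]=0x08, mem[0x0f]=0x6d, mem[0x1f]=0xef, mem[0x03]=0xc2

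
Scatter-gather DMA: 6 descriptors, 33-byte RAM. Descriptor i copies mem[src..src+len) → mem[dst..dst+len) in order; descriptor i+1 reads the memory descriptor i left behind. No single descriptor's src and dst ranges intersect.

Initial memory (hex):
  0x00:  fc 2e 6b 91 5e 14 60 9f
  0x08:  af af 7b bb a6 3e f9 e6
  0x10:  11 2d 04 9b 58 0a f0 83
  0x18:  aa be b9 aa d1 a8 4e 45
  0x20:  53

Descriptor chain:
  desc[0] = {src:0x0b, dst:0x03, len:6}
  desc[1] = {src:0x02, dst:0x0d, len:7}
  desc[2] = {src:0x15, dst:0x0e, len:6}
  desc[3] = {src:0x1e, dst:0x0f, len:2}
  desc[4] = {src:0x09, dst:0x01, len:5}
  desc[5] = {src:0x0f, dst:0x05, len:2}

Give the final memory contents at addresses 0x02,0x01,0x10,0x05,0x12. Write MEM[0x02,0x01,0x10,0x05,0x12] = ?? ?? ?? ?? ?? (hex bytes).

#0 dst[0x03+6] := {0xbb,0xa6,0x3e,0xf9,0xe6,0x11}
#1 dst[0x0d+7] := {0x6b,0xbb,0xa6,0x3e,0xf9,0xe6,0x11}
#2 dst[0x0e+6] := {0x0a,0xf0,0x83,0xaa,0xbe,0xb9}
#3 dst[0x0f+2] := {0x4e,0x45}
#4 dst[0x01+5] := {0xaf,0x7b,0xbb,0xa6,0x6b}
#5 dst[0x05+2] := {0x4e,0x45}
query mem[0x02]=0x7b, mem[0x01]=0xaf, mem[0x10]=0x45, mem[0x05]=0x4e, mem[0x12]=0xbe

MEM[0x02,0x01,0x10,0x05,0x12] = 7b af 45 4e be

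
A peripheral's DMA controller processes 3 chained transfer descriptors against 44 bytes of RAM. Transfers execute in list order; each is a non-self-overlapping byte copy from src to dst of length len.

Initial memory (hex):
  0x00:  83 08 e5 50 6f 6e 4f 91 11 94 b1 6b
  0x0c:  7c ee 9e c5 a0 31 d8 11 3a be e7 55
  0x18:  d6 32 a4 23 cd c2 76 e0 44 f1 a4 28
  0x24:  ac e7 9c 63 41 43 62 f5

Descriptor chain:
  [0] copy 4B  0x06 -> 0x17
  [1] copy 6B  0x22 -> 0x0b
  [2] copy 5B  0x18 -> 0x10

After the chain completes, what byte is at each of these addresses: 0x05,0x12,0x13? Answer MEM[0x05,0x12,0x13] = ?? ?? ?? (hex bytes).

[0] 0x06->0x17 len=4 : 4f 91 11 94
[1] 0x22->0x0b len=6 : a4 28 ac e7 9c 63
[2] 0x18->0x10 len=5 : 91 11 94 23 cd
query mem[0x05]=0x6e, mem[0x12]=0x94, mem[0x13]=0x23

MEM[0x05,0x12,0x13] = 6e 94 23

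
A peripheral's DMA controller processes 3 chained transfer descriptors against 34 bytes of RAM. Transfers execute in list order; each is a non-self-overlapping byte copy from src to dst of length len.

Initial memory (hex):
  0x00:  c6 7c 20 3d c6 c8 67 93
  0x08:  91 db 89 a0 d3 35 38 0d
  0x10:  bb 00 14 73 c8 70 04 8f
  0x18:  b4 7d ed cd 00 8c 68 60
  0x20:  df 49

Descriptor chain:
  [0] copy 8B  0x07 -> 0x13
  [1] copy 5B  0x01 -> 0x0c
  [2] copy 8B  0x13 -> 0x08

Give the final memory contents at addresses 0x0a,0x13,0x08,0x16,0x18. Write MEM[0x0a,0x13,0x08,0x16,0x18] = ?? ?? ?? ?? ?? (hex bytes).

MEM[0x0a,0x13,0x08,0x16,0x18] = db 93 93 89 d3

#0 dst[0x13+8] := {0x93,0x91,0xdb,0x89,0xa0,0xd3,0x35,0x38}
#1 dst[0x0c+5] := {0x7c,0x20,0x3d,0xc6,0xc8}
#2 dst[0x08+8] := {0x93,0x91,0xdb,0x89,0xa0,0xd3,0x35,0x38}
query mem[0x0a]=0xdb, mem[0x13]=0x93, mem[0x08]=0x93, mem[0x16]=0x89, mem[0x18]=0xd3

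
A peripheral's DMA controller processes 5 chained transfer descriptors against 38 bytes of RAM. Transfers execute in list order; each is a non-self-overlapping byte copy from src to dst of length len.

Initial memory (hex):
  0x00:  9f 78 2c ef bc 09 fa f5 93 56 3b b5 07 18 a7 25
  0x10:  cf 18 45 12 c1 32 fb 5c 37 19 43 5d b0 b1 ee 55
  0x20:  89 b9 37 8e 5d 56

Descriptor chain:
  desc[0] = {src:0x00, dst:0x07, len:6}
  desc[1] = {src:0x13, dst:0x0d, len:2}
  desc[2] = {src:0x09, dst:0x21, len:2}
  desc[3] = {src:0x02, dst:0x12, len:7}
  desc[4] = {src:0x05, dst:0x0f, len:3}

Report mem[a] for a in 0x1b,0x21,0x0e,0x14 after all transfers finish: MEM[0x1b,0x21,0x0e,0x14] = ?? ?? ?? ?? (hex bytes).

MEM[0x1b,0x21,0x0e,0x14] = 5d 2c c1 bc

  after D0: wrote 6B at 0x07 = 9f782cefbc09
  after D1: wrote 2B at 0x0d = 12c1
  after D2: wrote 2B at 0x21 = 2cef
  after D3: wrote 7B at 0x12 = 2cefbc09fa9f78
  after D4: wrote 3B at 0x0f = 09fa9f
query mem[0x1b]=0x5d, mem[0x21]=0x2c, mem[0x0e]=0xc1, mem[0x14]=0xbc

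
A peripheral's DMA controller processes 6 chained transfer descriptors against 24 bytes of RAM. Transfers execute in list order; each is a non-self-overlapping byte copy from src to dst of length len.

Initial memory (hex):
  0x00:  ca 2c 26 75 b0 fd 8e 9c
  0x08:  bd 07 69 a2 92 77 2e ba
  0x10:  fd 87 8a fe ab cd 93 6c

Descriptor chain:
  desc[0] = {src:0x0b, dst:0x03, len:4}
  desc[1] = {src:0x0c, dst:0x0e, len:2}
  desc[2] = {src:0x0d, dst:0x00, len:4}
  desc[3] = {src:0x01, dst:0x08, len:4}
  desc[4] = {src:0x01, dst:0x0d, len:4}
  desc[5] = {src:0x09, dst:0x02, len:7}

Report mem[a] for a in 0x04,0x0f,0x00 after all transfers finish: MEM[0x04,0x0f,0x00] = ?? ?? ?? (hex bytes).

MEM[0x04,0x0f,0x00] = 92 fd 77

#0 dst[0x03+4] := {0xa2,0x92,0x77,0x2e}
#1 dst[0x0e+2] := {0x92,0x77}
#2 dst[0x00+4] := {0x77,0x92,0x77,0xfd}
#3 dst[0x08+4] := {0x92,0x77,0xfd,0x92}
#4 dst[0x0d+4] := {0x92,0x77,0xfd,0x92}
#5 dst[0x02+7] := {0x77,0xfd,0x92,0x92,0x92,0x77,0xfd}
query mem[0x04]=0x92, mem[0x0f]=0xfd, mem[0x00]=0x77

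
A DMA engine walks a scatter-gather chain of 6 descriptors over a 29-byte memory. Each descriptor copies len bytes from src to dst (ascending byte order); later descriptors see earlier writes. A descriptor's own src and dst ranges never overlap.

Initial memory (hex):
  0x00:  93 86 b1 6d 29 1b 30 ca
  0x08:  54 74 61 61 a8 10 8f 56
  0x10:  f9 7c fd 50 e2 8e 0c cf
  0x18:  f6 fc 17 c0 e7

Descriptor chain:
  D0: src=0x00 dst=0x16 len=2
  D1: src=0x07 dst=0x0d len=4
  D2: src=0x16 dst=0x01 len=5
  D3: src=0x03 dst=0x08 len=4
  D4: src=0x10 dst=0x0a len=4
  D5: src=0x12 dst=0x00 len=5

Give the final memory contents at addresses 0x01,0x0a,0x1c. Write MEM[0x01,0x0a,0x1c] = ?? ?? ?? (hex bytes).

MEM[0x01,0x0a,0x1c] = 50 61 e7

#0 dst[0x16+2] := {0x93,0x86}
#1 dst[0x0d+4] := {0xca,0x54,0x74,0x61}
#2 dst[0x01+5] := {0x93,0x86,0xf6,0xfc,0x17}
#3 dst[0x08+4] := {0xf6,0xfc,0x17,0x30}
#4 dst[0x0a+4] := {0x61,0x7c,0xfd,0x50}
#5 dst[0x00+5] := {0xfd,0x50,0xe2,0x8e,0x93}
query mem[0x01]=0x50, mem[0x0a]=0x61, mem[0x1c]=0xe7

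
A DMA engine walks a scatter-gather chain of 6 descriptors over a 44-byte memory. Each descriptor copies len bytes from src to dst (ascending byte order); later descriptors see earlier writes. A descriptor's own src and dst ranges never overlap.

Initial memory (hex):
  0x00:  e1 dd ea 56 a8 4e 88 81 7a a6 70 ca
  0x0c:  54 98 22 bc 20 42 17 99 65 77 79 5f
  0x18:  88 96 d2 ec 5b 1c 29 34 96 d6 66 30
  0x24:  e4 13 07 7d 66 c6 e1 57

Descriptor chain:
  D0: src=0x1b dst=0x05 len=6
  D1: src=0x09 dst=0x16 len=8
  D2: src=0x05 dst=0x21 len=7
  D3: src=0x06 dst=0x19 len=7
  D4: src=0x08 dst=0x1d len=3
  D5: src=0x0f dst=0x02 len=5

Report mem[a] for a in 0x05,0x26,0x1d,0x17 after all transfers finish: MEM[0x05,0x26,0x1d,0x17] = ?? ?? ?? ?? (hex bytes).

MEM[0x05,0x26,0x1d,0x17] = 17 96 29 96

D0: mem[0x05..0x0a] <- [ec 5b 1c 29 34 96]
D1: mem[0x16..0x1d] <- [34 96 ca 54 98 22 bc 20]
D2: mem[0x21..0x27] <- [ec 5b 1c 29 34 96 ca]
D3: mem[0x19..0x1f] <- [5b 1c 29 34 96 ca 54]
D4: mem[0x1d..0x1f] <- [29 34 96]
D5: mem[0x02..0x06] <- [bc 20 42 17 99]
query mem[0x05]=0x17, mem[0x26]=0x96, mem[0x1d]=0x29, mem[0x17]=0x96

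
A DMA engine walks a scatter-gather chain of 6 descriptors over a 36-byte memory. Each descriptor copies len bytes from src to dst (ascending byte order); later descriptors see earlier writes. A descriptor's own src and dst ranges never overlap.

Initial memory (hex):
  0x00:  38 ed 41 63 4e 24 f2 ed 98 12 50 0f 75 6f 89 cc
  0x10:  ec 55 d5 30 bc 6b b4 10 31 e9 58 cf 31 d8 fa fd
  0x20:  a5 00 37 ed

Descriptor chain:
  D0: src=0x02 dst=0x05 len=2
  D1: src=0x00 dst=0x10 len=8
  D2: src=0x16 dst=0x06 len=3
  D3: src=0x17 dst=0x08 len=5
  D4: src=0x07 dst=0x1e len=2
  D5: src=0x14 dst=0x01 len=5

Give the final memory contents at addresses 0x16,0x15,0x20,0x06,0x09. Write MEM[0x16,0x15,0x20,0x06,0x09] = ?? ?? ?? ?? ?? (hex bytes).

MEM[0x16,0x15,0x20,0x06,0x09] = 63 41 a5 63 31

#0 dst[0x05+2] := {0x41,0x63}
#1 dst[0x10+8] := {0x38,0xed,0x41,0x63,0x4e,0x41,0x63,0xed}
#2 dst[0x06+3] := {0x63,0xed,0x31}
#3 dst[0x08+5] := {0xed,0x31,0xe9,0x58,0xcf}
#4 dst[0x1e+2] := {0xed,0xed}
#5 dst[0x01+5] := {0x4e,0x41,0x63,0xed,0x31}
query mem[0x16]=0x63, mem[0x15]=0x41, mem[0x20]=0xa5, mem[0x06]=0x63, mem[0x09]=0x31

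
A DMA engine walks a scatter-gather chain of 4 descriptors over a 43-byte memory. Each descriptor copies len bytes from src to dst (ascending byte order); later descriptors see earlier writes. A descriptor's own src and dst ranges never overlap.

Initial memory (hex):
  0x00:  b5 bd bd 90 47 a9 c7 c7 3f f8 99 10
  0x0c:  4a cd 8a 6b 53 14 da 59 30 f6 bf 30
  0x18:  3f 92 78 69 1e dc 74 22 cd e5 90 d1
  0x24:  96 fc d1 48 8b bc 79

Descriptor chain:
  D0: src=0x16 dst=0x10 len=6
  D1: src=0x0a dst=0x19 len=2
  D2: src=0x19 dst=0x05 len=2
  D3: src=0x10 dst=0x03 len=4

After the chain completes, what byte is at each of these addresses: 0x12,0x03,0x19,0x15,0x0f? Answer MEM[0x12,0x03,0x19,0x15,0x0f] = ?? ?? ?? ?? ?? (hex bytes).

MEM[0x12,0x03,0x19,0x15,0x0f] = 3f bf 99 69 6b

[0] 0x16->0x10 len=6 : bf 30 3f 92 78 69
[1] 0x0a->0x19 len=2 : 99 10
[2] 0x19->0x05 len=2 : 99 10
[3] 0x10->0x03 len=4 : bf 30 3f 92
query mem[0x12]=0x3f, mem[0x03]=0xbf, mem[0x19]=0x99, mem[0x15]=0x69, mem[0x0f]=0x6b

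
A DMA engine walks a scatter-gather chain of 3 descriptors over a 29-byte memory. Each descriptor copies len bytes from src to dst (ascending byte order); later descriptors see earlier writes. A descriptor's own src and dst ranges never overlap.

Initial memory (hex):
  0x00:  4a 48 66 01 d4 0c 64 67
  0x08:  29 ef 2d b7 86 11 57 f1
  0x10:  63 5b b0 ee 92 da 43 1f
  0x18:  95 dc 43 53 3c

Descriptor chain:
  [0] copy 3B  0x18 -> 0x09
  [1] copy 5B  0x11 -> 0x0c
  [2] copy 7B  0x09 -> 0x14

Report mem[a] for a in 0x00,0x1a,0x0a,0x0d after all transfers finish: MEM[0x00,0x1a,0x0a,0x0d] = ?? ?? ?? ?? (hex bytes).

MEM[0x00,0x1a,0x0a,0x0d] = 4a 92 dc b0

  after D0: wrote 3B at 0x09 = 95dc43
  after D1: wrote 5B at 0x0c = 5bb0ee92da
  after D2: wrote 7B at 0x14 = 95dc435bb0ee92
query mem[0x00]=0x4a, mem[0x1a]=0x92, mem[0x0a]=0xdc, mem[0x0d]=0xb0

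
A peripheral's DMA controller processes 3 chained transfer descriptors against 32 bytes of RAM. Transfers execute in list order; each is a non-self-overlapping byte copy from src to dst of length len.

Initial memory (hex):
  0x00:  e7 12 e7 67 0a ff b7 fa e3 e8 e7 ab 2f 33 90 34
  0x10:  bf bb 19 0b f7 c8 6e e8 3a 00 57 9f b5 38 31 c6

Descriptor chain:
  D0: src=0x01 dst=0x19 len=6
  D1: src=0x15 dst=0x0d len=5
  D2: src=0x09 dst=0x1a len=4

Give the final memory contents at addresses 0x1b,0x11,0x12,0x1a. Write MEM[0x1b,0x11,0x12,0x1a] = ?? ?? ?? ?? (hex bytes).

MEM[0x1b,0x11,0x12,0x1a] = e7 12 19 e8

#0 dst[0x19+6] := {0x12,0xe7,0x67,0x0a,0xff,0xb7}
#1 dst[0x0d+5] := {0xc8,0x6e,0xe8,0x3a,0x12}
#2 dst[0x1a+4] := {0xe8,0xe7,0xab,0x2f}
query mem[0x1b]=0xe7, mem[0x11]=0x12, mem[0x12]=0x19, mem[0x1a]=0xe8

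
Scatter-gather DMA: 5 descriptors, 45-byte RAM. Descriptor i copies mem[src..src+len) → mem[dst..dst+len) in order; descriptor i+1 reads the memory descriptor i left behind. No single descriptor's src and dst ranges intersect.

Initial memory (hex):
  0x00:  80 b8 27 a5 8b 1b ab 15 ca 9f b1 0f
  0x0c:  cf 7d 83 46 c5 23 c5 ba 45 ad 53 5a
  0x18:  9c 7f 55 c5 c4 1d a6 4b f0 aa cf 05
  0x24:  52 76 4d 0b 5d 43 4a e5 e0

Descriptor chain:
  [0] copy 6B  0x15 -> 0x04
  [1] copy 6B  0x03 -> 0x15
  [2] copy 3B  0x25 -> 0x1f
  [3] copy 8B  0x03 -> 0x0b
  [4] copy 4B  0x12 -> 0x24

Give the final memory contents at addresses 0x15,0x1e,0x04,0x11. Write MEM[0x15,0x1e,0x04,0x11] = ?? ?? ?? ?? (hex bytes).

MEM[0x15,0x1e,0x04,0x11] = a5 a6 ad 55

D0: mem[0x04..0x09] <- [ad 53 5a 9c 7f 55]
D1: mem[0x15..0x1a] <- [a5 ad 53 5a 9c 7f]
D2: mem[0x1f..0x21] <- [76 4d 0b]
D3: mem[0x0b..0x12] <- [a5 ad 53 5a 9c 7f 55 b1]
D4: mem[0x24..0x27] <- [b1 ba 45 a5]
query mem[0x15]=0xa5, mem[0x1e]=0xa6, mem[0x04]=0xad, mem[0x11]=0x55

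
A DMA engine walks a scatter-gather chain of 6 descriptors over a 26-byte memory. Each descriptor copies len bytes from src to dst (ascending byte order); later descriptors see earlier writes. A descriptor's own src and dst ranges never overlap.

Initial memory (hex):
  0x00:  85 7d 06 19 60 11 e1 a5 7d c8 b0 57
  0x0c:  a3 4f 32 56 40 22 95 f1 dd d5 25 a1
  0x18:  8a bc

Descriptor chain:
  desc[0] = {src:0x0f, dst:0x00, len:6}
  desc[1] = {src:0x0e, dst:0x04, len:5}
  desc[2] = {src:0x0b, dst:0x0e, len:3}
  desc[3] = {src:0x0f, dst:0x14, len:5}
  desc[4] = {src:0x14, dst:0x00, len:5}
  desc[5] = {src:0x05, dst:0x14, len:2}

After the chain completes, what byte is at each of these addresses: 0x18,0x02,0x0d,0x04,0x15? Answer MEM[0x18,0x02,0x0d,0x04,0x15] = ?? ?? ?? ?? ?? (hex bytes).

  after D0: wrote 6B at 0x00 = 56402295f1dd
  after D1: wrote 5B at 0x04 = 3256402295
  after D2: wrote 3B at 0x0e = 57a34f
  after D3: wrote 5B at 0x14 = a34f2295f1
  after D4: wrote 5B at 0x00 = a34f2295f1
  after D5: wrote 2B at 0x14 = 5640
query mem[0x18]=0xf1, mem[0x02]=0x22, mem[0x0d]=0x4f, mem[0x04]=0xf1, mem[0x15]=0x40

MEM[0x18,0x02,0x0d,0x04,0x15] = f1 22 4f f1 40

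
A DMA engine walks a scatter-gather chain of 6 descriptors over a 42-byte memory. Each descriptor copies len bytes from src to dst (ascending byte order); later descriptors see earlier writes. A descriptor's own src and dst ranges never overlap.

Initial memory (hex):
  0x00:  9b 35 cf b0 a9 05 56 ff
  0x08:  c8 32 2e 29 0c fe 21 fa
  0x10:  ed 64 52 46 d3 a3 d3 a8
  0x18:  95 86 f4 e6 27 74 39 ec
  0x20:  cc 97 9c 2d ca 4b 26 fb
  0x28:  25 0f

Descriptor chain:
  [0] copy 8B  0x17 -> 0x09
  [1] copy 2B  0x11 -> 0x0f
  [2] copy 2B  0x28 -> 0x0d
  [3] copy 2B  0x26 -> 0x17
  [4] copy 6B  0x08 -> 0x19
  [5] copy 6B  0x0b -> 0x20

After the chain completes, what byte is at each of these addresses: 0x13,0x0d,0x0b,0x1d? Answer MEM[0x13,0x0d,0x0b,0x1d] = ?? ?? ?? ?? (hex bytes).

#0 dst[0x09+8] := {0xa8,0x95,0x86,0xf4,0xe6,0x27,0x74,0x39}
#1 dst[0x0f+2] := {0x64,0x52}
#2 dst[0x0d+2] := {0x25,0x0f}
#3 dst[0x17+2] := {0x26,0xfb}
#4 dst[0x19+6] := {0xc8,0xa8,0x95,0x86,0xf4,0x25}
#5 dst[0x20+6] := {0x86,0xf4,0x25,0x0f,0x64,0x52}
query mem[0x13]=0x46, mem[0x0d]=0x25, mem[0x0b]=0x86, mem[0x1d]=0xf4

MEM[0x13,0x0d,0x0b,0x1d] = 46 25 86 f4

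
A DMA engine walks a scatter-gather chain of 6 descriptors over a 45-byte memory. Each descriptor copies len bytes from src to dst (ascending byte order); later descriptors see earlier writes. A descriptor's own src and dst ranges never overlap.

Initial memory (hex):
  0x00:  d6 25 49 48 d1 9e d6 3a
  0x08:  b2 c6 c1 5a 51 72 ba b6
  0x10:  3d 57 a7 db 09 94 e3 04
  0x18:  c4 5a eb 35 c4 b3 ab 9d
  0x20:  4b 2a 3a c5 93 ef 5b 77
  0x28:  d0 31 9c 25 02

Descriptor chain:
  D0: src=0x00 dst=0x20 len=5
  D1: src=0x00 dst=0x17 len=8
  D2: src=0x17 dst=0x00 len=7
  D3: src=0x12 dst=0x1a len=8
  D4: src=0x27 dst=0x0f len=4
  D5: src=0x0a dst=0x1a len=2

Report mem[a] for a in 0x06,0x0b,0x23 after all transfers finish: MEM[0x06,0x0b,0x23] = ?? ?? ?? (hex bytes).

#0 dst[0x20+5] := {0xd6,0x25,0x49,0x48,0xd1}
#1 dst[0x17+8] := {0xd6,0x25,0x49,0x48,0xd1,0x9e,0xd6,0x3a}
#2 dst[0x00+7] := {0xd6,0x25,0x49,0x48,0xd1,0x9e,0xd6}
#3 dst[0x1a+8] := {0xa7,0xdb,0x09,0x94,0xe3,0xd6,0x25,0x49}
#4 dst[0x0f+4] := {0x77,0xd0,0x31,0x9c}
#5 dst[0x1a+2] := {0xc1,0x5a}
query mem[0x06]=0xd6, mem[0x0b]=0x5a, mem[0x23]=0x48

MEM[0x06,0x0b,0x23] = d6 5a 48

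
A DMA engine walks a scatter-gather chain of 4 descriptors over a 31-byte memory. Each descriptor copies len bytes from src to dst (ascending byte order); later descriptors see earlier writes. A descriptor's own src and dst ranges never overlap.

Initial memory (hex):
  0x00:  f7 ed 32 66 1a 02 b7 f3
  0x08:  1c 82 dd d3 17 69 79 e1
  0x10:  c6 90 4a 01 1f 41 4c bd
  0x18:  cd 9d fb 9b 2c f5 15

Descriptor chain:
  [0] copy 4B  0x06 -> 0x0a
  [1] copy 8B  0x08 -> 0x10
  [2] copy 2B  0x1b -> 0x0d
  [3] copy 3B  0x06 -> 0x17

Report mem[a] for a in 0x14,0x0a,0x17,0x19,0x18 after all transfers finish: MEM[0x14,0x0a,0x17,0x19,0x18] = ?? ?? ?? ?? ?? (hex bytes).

MEM[0x14,0x0a,0x17,0x19,0x18] = 1c b7 b7 1c f3

  after D0: wrote 4B at 0x0a = b7f31c82
  after D1: wrote 8B at 0x10 = 1c82b7f31c8279e1
  after D2: wrote 2B at 0x0d = 9b2c
  after D3: wrote 3B at 0x17 = b7f31c
query mem[0x14]=0x1c, mem[0x0a]=0xb7, mem[0x17]=0xb7, mem[0x19]=0x1c, mem[0x18]=0xf3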